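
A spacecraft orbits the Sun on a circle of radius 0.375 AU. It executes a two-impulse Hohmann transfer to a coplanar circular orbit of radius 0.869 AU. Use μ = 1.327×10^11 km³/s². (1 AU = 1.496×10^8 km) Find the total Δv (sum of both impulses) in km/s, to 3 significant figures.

Δv = 16.0 km/s

In km: r₁ = 0.375 × 1.496×10^8 = 5.610×10^7 km; r₂ = 0.869 × 1.496×10^8 = 1.300024×10^8 km.
Transfer-ellipse semi-major axis a_t = (r₁ + r₂)/2 = (5.610×10^7 + 1.300024×10^8)/2 = 9.30512×10^7 km.
Circular speed at r₁: v₁ = √(μ/r₁) = √(1.327×10^11/5.610×10^7) = 48.636 km/s.
Transfer-orbit speed at r₁ (vis-viva equation): v_p = √[μ(2/r₁ − 1/a_t)] = 57.487 km/s.
First burn Δv₁ = |v_p − v₁| = 8.851 km/s.
At r₂, v₂ = √(μ/r₂) = 31.949 km/s.
Transfer-orbit speed at r₂: v_a = √[μ(2/r₂ − 1/a_t)] = 24.807 km/s.
Second burn Δv₂ = |v₂ − v_a| = 7.142 km/s.
Total Δv = Δv₁ + Δv₂ = 15.99 km/s.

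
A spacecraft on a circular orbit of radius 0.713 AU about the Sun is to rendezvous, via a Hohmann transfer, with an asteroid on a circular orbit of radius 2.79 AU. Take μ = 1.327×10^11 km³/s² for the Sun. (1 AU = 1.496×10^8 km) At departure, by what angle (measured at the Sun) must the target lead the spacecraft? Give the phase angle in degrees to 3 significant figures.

φ = 90.5°

In km: r₁ = 0.713 × 1.496×10^8 = 1.066648×10^8 km; r₂ = 2.79 × 1.496×10^8 = 4.17384×10^8 km.
Transfer-ellipse semi-major axis a_t = (r₁ + r₂)/2 = (1.066648×10^8 + 4.17384×10^8)/2 = 2.620244×10^8 km.
The half-period of the transfer ellipse is t = π√(a_t³/μ) = 3.65786×10^7 s.
The target's mean motion on its circular orbit is ω₂ = √(μ/r₂³) = 4.27201×10^-8 rad/s.
Angle swept by the target during transfer: ω₂·t = 1.5626 rad = 89.53°.
The spacecraft traverses 180° on the transfer ellipse, so the target must lead by 180° − 89.53° = 90.5°.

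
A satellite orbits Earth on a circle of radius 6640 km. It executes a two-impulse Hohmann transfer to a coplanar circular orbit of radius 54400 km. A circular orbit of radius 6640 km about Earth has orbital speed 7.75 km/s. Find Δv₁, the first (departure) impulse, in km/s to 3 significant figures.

From the circular-orbit relation v² = μ/r at r = 6640 km: μ = v²r = (7.75)² × 6640 = 3.98815×10^5 km³/s².
The Hohmann ellipse has a_t = (r₁ + r₂)/2 = 30520 km.
Circular speed at r = 6640 km: v_c = √(μ/r) = 7.7500 km/s.
Transfer-orbit speed at the same r (vis-viva, a = a_t): v_t = √[μ(2/r − 1/a_t)] = 10.347 km/s.
Δv₁ = |v_t − v_c| = |10.347 − 7.7500| = 2.597 km/s.

Δv₁ = 2.60 km/s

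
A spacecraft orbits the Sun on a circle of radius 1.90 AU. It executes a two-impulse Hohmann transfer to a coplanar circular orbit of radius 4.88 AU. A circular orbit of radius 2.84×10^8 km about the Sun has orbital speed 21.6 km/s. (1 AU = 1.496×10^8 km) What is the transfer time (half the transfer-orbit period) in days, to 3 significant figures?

t = 1140 days

From the circular-orbit relation v² = μ/r at r = 2.84×10^8 km: μ = v²r = (21.6)² × 2.84×10^8 = 1.32503×10^11 km³/s².
In km: r₁ = 1.90 × 1.496×10^8 = 2.8424×10^8 km; r₂ = 4.88 × 1.496×10^8 = 7.30048×10^8 km.
Transfer-ellipse semi-major axis a_t = (r₁ + r₂)/2 = (2.8424×10^8 + 7.30048×10^8)/2 = 5.07144×10^8 km.
Half the transfer-orbit period gives t = π√(a_t³/μ) = 9.857×10^7 s.
Converting: 9.857×10^7 s ÷ 86400 s/day = 1140 days.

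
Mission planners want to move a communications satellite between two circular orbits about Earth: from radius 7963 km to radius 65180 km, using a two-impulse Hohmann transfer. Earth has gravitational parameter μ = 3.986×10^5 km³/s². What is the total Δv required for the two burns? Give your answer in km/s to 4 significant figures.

Transfer-ellipse semi-major axis a_t = (r₁ + r₂)/2 = (7963 + 65180)/2 = 36571.5 km.
Circular speed at r₁: v₁ = √(μ/r₁) = √(3.986×10^5/7963) = 7.075 km/s.
Transfer-orbit speed at r₁ (vis-viva): v_p = √[μ(2/r₁ − 1/a_t)] = 9.445 km/s.
First burn Δv₁ = |v_p − v₁| = 2.370 km/s.
Circular speed at r₂: v₂ = √(μ/r₂) = 2.473 km/s.
Transfer-orbit speed at r₂: v_a = √[μ(2/r₂ − 1/a_t)] = 1.154 km/s.
Second burn Δv₂ = |v₂ − v_a| = 1.319 km/s.
Total Δv = Δv₁ + Δv₂ = 3.689 km/s.

Δv = 3.689 km/s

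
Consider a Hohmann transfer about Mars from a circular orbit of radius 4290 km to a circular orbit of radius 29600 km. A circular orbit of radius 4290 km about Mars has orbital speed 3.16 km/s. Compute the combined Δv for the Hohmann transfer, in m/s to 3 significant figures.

From the circular-orbit relation v² = μ/r at r = 4290 km: μ = v²r = (3.16)² × 4290 = 42838.2 km³/s².
Semi-major axis of the transfer orbit: a_t = (4290 + 29600)/2 = 16945 km.
Circular speed at r₁: v₁ = √(μ/r₁) = √(42838.2/4290) = 3.160 km/s.
On the transfer ellipse at r₁, v² = μ(2/r − 1/a) gives v_p = √[μ(2/r₁ − 1/a_t)] = 4.176 km/s.
First burn Δv₁ = |v_p − v₁| = 1.016 km/s.
At r₂, v₂ = √(μ/r₂) = 1.203 km/s.
Transfer-orbit speed at r₂: v_a = √[μ(2/r₂ − 1/a_t)] = 0.6053 km/s.
Second burn Δv₂ = |v₂ − v_a| = 0.5977 km/s.
Δv = Δv₁ + Δv₂ = 1.016 + 0.5977 = 1.614 km/s.

Δv = 1610 m/s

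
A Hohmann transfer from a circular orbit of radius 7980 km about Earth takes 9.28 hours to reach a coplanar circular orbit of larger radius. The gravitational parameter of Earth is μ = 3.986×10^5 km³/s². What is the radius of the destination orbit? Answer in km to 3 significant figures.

Transfer time t = 9.28 hours = 33408 s, and t = π√(a_t³/μ).
So a_t = (μ t²/π²)^(1/3) = (3.986×10^5 × (33408)² / π²)^(1/3) = 35589 km.
Since a_t = (r₁ + r₂)/2, r₂ = 2a_t − r₁ = 2×35589 − 7980 = 63198 km.

r₂ = 63200 km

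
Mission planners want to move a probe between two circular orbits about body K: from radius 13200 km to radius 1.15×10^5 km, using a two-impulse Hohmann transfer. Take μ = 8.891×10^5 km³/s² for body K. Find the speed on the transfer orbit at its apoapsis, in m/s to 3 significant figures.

v = 1260 m/s

Transfer-ellipse semi-major axis a_t = (r₁ + r₂)/2 = (13200 + 1.150×10^5)/2 = 64100 km.
The apoapsis of the transfer ellipse is at r = 1.150×10^5 km.
Applying v² = μ(2/r − 1/a_t): v = 1.262 km/s.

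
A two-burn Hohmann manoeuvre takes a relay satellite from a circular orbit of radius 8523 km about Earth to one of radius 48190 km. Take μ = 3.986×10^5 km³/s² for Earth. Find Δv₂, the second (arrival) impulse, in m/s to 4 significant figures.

Transfer-ellipse semi-major axis a_t = (r₁ + r₂)/2 = (8523 + 48190)/2 = 28356.5 km.
Circular speed at r = 48190 km: v_c = √(μ/r) = 2.876 km/s.
Transfer-orbit speed at the same r (vis-viva, a = a_t): v_t = √[μ(2/r − 1/a_t)] = 1.577 km/s.
Δv₂ = |v_t − v_c| = |1.577 − 2.876| = 1.299 km/s.

Δv₂ = 1299 m/s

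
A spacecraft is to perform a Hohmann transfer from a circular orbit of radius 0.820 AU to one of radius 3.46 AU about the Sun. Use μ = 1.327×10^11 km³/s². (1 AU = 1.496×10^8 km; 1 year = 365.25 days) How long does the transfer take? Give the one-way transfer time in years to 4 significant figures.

t = 1.565 years

In km: r₁ = 0.820 × 1.496×10^8 = 1.22672×10^8 km; r₂ = 3.46 × 1.496×10^8 = 5.17616×10^8 km.
Transfer-ellipse semi-major axis a_t = (r₁ + r₂)/2 = (1.22672×10^8 + 5.17616×10^8)/2 = 3.20144×10^8 km.
Transfer time t = π√(a_t³/μ) = π√((3.20144×10^8)³ / 1.327×10^11) = 4.940×10^7 s.
Converting: 4.940×10^7 s ÷ 3.15576×10^7 s/year (365.25 × 86400) = 1.565 years.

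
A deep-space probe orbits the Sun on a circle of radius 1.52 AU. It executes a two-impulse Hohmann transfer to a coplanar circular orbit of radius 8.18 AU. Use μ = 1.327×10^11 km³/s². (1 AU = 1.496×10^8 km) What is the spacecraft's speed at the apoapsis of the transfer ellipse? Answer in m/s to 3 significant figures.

In km: r₁ = 1.52 × 1.496×10^8 = 2.27392×10^8 km; r₂ = 8.18 × 1.496×10^8 = 1.223728×10^9 km.
Transfer-ellipse semi-major axis a_t = (r₁ + r₂)/2 = (2.27392×10^8 + 1.223728×10^9)/2 = 7.2556×10^8 km.
The apoapsis of the transfer ellipse is at r = 1.223728×10^9 km.
Vis-viva: v = √[μ(2/r − 1/a_t)] = √[1.327×10^11 × (2/1.223728×10^9 − 1/7.2556×10^8)] = 5.830 km/s.

v = 5830 m/s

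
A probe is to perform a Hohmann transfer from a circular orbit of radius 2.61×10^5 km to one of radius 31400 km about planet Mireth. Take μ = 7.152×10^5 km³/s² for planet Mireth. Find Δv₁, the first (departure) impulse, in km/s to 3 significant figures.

Δv₁ = 0.888 km/s

The Hohmann ellipse has a_t = (r₁ + r₂)/2 = 1.462×10^5 km.
On the circular orbit at r = 2.610×10^5 km, v_c = √(μ/r) = 1.6554 km/s.
Transfer-orbit speed at the same r (vis-viva, a = a_t): v_t = √[μ(2/r − 1/a_t)] = 0.76716 km/s.
Δv₁ = |v_t − v_c| = |0.76716 − 1.6554| = 0.8882 km/s.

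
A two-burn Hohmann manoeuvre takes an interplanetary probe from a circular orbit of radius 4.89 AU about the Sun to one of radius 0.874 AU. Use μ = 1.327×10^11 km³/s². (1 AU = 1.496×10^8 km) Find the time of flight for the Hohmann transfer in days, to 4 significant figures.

In km: r₁ = 4.89 × 1.496×10^8 = 7.31544×10^8 km; r₂ = 0.874 × 1.496×10^8 = 1.307504×10^8 km.
Transfer-ellipse semi-major axis a_t = (r₁ + r₂)/2 = (7.31544×10^8 + 1.307504×10^8)/2 = 4.311472×10^8 km.
Transfer time t = π√(a_t³/μ) = π√((4.311472×10^8)³ / 1.327×10^11) = 7.721×10^7 s.
Converting: 7.721×10^7 s ÷ 86400 s/day = 893.6 days.

t = 893.6 days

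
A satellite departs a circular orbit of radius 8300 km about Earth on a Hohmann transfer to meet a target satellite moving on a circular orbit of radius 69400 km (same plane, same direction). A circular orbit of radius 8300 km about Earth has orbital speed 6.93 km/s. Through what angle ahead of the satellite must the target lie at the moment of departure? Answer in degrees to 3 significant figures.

φ = 105°

From the circular-orbit relation v² = μ/r at r = 8300 km: μ = v²r = (6.93)² × 8300 = 3.98607×10^5 km³/s².
The Hohmann ellipse has a_t = (r₁ + r₂)/2 = 38850 km.
Transfer time t = π√(a_t³/μ) = 38103 s.
The target's mean motion on its circular orbit is ω₂ = √(μ/r₂³) = 3.4533×10^-5 rad/s.
Angle swept by the target during transfer: ω₂·t = 1.3158 rad = 75.39°.
Arrival is 180° from departure on the ellipse, so φ = 180° − 75.39° = 105°.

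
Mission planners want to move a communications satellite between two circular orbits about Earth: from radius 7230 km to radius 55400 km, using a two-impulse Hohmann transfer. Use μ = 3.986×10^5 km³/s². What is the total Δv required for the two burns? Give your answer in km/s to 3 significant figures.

Semi-major axis of the transfer orbit: a_t = (7230 + 55400)/2 = 31315 km.
At r₁ the circular-orbit speed is v₁ = √(μ/r₁) = 7.425 km/s.
Transfer-orbit speed at r₁ (vis-viva): v_p = √[μ(2/r₁ − 1/a_t)] = 9.876 km/s.
First burn Δv₁ = |v_p − v₁| = 2.451 km/s.
At r₂, v₂ = √(μ/r₂) = 2.682 km/s.
Transfer-orbit speed at r₂: v_a = √[μ(2/r₂ − 1/a_t)] = 1.289 km/s.
Second burn Δv₂ = |v₂ − v_a| = 1.393 km/s.
Δv = Δv₁ + Δv₂ = 2.451 + 1.393 = 3.844 km/s.

Δv = 3.84 km/s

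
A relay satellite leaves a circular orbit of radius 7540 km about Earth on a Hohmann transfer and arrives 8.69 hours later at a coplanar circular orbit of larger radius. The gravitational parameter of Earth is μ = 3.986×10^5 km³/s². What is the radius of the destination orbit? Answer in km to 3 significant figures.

Transfer time t = 8.69 hours = 31284 s, and t = π√(a_t³/μ).
So a_t = (μ t²/π²)^(1/3) = (3.986×10^5 × (31284)² / π²)^(1/3) = 34064 km.
Since a_t = (r₁ + r₂)/2, r₂ = 2a_t − r₁ = 2×34064 − 7540 = 60588 km.

r₂ = 60600 km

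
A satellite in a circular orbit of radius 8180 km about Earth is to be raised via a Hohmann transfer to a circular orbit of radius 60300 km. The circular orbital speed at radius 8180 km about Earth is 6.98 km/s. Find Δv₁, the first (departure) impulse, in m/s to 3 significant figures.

Δv₁ = 2280 m/s

From the circular-orbit relation v² = μ/r at r = 8180 km: μ = v²r = (6.98)² × 8180 = 3.98533×10^5 km³/s².
The Hohmann ellipse has a_t = (r₁ + r₂)/2 = 34240 km.
On the circular orbit at r = 8180 km, v_c = √(μ/r) = 6.980 km/s.
Vis-viva on the transfer ellipse at r = 8180 km gives v_t = √[μ(2/r − 1/a_t)] = 9.263 km/s.
Δv₁ = |v_t − v_c| = |9.263 − 6.980| = 2.283 km/s.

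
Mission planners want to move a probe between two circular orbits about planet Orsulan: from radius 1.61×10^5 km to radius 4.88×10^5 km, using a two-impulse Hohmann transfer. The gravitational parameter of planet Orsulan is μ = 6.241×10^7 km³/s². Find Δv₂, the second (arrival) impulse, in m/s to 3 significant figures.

The Hohmann ellipse has a_t = (r₁ + r₂)/2 = 3.245×10^5 km.
On the circular orbit at r = 4.880×10^5 km, v_c = √(μ/r) = 11.309 km/s.
Transfer-orbit speed at the same r (vis-viva, a = a_t): v_t = √[μ(2/r − 1/a_t)] = 7.9657 km/s.
Δv₂ = |v_t − v_c| = |7.9657 − 11.309| = 3.343 km/s.

Δv₂ = 3340 m/s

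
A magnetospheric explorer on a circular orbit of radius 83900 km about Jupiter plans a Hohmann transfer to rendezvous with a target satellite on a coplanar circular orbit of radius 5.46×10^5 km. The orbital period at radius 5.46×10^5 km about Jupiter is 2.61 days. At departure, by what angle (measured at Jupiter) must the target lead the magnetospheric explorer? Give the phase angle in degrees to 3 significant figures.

φ = 101°

From Kepler's third law T² = 4π²r³/μ at r = 5.46×10^5 km, T = 2.61 days = 2.61 × 86400 s = 2.25504×10^5 s: μ = 4π²r³/T² = 1.26366×10^8 km³/s².
Transfer-ellipse semi-major axis a_t = (r₁ + r₂)/2 = (83900 + 5.460×10^5)/2 = 3.1495×10^5 km.
The half-period of the transfer ellipse is t = π√(a_t³/μ) = 49400 s.
The target's mean motion on its circular orbit is ω₂ = √(μ/r₂³) = 2.786×10^-5 rad/s.
Angle swept by the target during transfer: ω₂·t = 1.3763 rad = 78.86°.
The magnetospheric explorer traverses 180° on the transfer ellipse, so the target must lead by 180° − 78.86° = 101°.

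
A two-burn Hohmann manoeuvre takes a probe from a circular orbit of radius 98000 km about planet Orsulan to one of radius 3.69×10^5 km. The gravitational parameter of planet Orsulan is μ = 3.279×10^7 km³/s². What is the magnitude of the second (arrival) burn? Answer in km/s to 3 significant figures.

Transfer-ellipse semi-major axis a_t = (r₁ + r₂)/2 = (98000 + 3.690×10^5)/2 = 2.335×10^5 km.
Circular speed at r = 3.690×10^5 km: v_c = √(μ/r) = 9.427 km/s.
Transfer-orbit speed at the same r (vis-viva, a = a_t): v_t = √[μ(2/r − 1/a_t)] = 6.107 km/s.
Δv₂ = |v_t − v_c| = |6.107 − 9.427| = 3.320 km/s.

Δv₂ = 3.32 km/s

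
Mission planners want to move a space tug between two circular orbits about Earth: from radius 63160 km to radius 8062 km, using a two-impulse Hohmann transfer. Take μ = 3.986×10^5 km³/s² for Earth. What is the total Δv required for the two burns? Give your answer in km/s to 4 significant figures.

Δv = 3.650 km/s

Transfer-ellipse semi-major axis a_t = (r₁ + r₂)/2 = (63160 + 8062)/2 = 35611 km.
Circular speed at r₁: v₁ = √(μ/r₁) = √(3.986×10^5/63160) = 2.512 km/s.
Transfer-orbit speed at r₁ (v² = μ(2/r − 1/a)): v_a = √[μ(2/r₁ − 1/a_t)] = 1.195 km/s.
First burn Δv₁ = |v_a − v₁| = 1.317 km/s.
Circular speed at r₂: v₂ = √(μ/r₂) = 7.031 km/s.
Transfer-orbit speed at r₂: v_p = √[μ(2/r₂ − 1/a_t)] = 9.364 km/s.
Second burn Δv₂ = |v₂ − v_p| = 2.333 km/s.
Δv = Δv₁ + Δv₂ = 1.317 + 2.333 = 3.650 km/s.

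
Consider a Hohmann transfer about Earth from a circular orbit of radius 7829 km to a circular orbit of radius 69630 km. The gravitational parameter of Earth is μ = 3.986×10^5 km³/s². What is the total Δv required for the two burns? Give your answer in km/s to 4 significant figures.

Semi-major axis of the transfer orbit: a_t = (7829 + 69630)/2 = 38729.5 km.
Circular speed at r₁: v₁ = √(μ/r₁) = √(3.986×10^5/7829) = 7.135 km/s.
Transfer-orbit speed at r₁ (v² = μ(2/r − 1/a)): v_p = √[μ(2/r₁ − 1/a_t)] = 9.567 km/s.
First burn Δv₁ = |v_p − v₁| = 2.432 km/s.
At r₂, v₂ = √(μ/r₂) = 2.393 km/s.
Transfer-orbit speed at r₂: v_a = √[μ(2/r₂ − 1/a_t)] = 1.076 km/s.
Second burn Δv₂ = |v₂ − v_a| = 1.317 km/s.
Δv = Δv₁ + Δv₂ = 2.432 + 1.317 = 3.749 km/s.

Δv = 3.749 km/s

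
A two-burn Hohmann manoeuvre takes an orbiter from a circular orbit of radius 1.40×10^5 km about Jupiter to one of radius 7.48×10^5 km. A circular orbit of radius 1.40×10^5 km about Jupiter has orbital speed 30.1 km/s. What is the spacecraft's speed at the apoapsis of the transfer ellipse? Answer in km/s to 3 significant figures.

From the circular-orbit relation v² = μ/r at r = 1.40×10^5 km: μ = v²r = (30.1)² × 1.40×10^5 = 1.26841×10^8 km³/s².
Transfer-ellipse semi-major axis a_t = (r₁ + r₂)/2 = (1.400×10^5 + 7.480×10^5)/2 = 4.440×10^5 km.
At apoapsis, r = 7.480×10^5 km.
From the vis-viva equation, v = √[μ(2/r − 1/a_t)] = 7.312 km/s.

v = 7.31 km/s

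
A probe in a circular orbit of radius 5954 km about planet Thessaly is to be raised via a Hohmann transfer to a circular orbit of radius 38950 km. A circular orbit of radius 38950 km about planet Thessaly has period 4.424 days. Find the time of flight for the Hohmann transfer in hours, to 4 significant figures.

t = 23.23 hours

From Kepler's third law T² = 4π²r³/μ at r = 38950 km, T = 4.424 days = 4.424 × 86400 s = 3.822336×10^5 s: μ = 4π²r³/T² = 15967.0 km³/s².
Semi-major axis of the transfer orbit: a_t = (5954 + 38950)/2 = 22452 km.
Half the transfer-orbit period gives t = π√(a_t³/μ) = 83640 s.
Converting: 83640 s ÷ 3600 s/hour = 23.23 hours.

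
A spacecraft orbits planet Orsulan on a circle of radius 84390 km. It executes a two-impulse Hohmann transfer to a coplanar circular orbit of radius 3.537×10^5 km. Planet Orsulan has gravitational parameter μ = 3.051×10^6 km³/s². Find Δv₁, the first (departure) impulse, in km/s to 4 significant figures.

Δv₁ = 1.628 km/s

The Hohmann ellipse has a_t = (r₁ + r₂)/2 = 2.19045×10^5 km.
On the circular orbit at r = 84390 km, v_c = √(μ/r) = 6.013 km/s.
Transfer-orbit speed at the same r (vis-viva, a = a_t): v_t = √[μ(2/r − 1/a_t)] = 7.641 km/s.
Δv₁ = |v_t − v_c| = |7.641 − 6.013| = 1.628 km/s.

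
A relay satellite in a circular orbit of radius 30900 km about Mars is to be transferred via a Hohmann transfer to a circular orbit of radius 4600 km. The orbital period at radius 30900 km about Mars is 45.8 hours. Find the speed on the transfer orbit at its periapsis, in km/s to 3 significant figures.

From Kepler's third law T² = 4π²r³/μ at r = 30900 km, T = 45.8 hours = 45.8 × 3600 s = 1.6488×10^5 s: μ = 4π²r³/T² = 42844.9 km³/s².
Semi-major axis of the transfer orbit: a_t = (30900 + 4600)/2 = 17750 km.
At periapsis, r = 4600 km.
From the vis-viva equation, v = √[μ(2/r − 1/a_t)] = 4.027 km/s.

v = 4.03 km/s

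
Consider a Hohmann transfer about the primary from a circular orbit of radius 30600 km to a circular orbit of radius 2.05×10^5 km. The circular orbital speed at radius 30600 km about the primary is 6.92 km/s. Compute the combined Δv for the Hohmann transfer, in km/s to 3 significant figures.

From the circular-orbit relation v² = μ/r at r = 30600 km: μ = v²r = (6.92)² × 30600 = 1.46532×10^6 km³/s².
The Hohmann ellipse has a_t = (r₁ + r₂)/2 = 1.178×10^5 km.
Circular speed at r₁: v₁ = √(μ/r₁) = √(1.46532×10^6/30600) = 6.920 km/s.
Transfer-orbit speed at r₁ (vis-viva equation): v_p = √[μ(2/r₁ − 1/a_t)] = 9.129 km/s.
First burn Δv₁ = |v_p − v₁| = 2.209 km/s.
Circular speed at r₂: v₂ = √(μ/r₂) = 2.674 km/s.
Transfer-orbit speed at r₂: v_a = √[μ(2/r₂ − 1/a_t)] = 1.363 km/s.
Second burn Δv₂ = |v₂ − v_a| = 1.311 km/s.
Δv = Δv₁ + Δv₂ = 2.209 + 1.311 = 3.520 km/s.

Δv = 3.52 km/s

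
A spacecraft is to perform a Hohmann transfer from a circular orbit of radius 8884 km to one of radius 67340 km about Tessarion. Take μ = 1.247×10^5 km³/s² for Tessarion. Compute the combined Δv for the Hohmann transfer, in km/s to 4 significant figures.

Δv = 1.937 km/s

Semi-major axis of the transfer orbit: a_t = (8884 + 67340)/2 = 38112 km.
At r₁ the circular-orbit speed is v₁ = √(μ/r₁) = 3.74653 km/s.
Transfer-orbit speed at r₁ (vis-viva equation): v_p = √[μ(2/r₁ − 1/a_t)] = 4.98006 km/s.
First burn Δv₁ = |v_p − v₁| = 1.2335 km/s.
Circular speed at r₂: v₂ = √(μ/r₂) = 1.36081 km/s.
Transfer-orbit speed at r₂: v_a = √[μ(2/r₂ − 1/a_t)] = 0.657007 km/s.
Second burn Δv₂ = |v₂ − v_a| = 0.70380 km/s.
Total Δv = Δv₁ + Δv₂ = 1.937 km/s.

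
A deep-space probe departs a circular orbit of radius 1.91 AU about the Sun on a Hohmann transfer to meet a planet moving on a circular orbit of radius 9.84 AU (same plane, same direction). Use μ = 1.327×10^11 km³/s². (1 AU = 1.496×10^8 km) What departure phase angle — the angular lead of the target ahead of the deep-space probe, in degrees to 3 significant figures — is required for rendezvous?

In km: r₁ = 1.91 × 1.496×10^8 = 2.85736×10^8 km; r₂ = 9.84 × 1.496×10^8 = 1.472064×10^9 km.
The Hohmann ellipse has a_t = (r₁ + r₂)/2 = 8.789×10^8 km.
The half-period of the transfer ellipse is t = π√(a_t³/μ) = 2.247×10^8 s.
The target's mean motion on its circular orbit is ω₂ = √(μ/r₂³) = 6.450×10^-9 rad/s.
Angle swept by the target during transfer: ω₂·t = 1.4493 rad = 83.04°.
Arrival is 180° from departure on the ellipse, so φ = 180° − 83.04° = 97.0°.

φ = 97.0°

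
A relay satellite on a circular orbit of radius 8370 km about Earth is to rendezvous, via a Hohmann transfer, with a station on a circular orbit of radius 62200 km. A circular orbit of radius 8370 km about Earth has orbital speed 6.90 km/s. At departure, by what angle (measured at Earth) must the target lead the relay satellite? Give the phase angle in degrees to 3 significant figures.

φ = 103°

From the circular-orbit relation v² = μ/r at r = 8370 km: μ = v²r = (6.90)² × 8370 = 3.98496×10^5 km³/s².
The Hohmann ellipse has a_t = (r₁ + r₂)/2 = 35285 km.
The half-period of the transfer ellipse is t = π√(a_t³/μ) = 32986 s.
The target's mean motion on its circular orbit is ω₂ = √(μ/r₂³) = 4.0694×10^-5 rad/s.
Angle swept by the target during transfer: ω₂·t = 1.3423 rad = 76.91°.
Arrival is 180° from departure on the ellipse, so φ = 180° − 76.91° = 103°.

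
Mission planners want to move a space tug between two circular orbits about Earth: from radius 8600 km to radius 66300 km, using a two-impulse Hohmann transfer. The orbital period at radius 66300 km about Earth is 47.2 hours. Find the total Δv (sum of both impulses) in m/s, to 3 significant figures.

From Kepler's third law T² = 4π²r³/μ at r = 66300 km, T = 47.2 hours = 47.2 × 3600 s = 1.6992×10^5 s: μ = 4π²r³/T² = 3.98484×10^5 km³/s².
Transfer-ellipse semi-major axis a_t = (r₁ + r₂)/2 = (8600 + 66300)/2 = 37450 km.
At r₁ the circular-orbit speed is v₁ = √(μ/r₁) = 6.807 km/s.
Transfer-orbit speed at r₁ (vis-viva equation): v_p = √[μ(2/r₁ − 1/a_t)] = 9.057 km/s.
First burn Δv₁ = |v_p − v₁| = 2.250 km/s.
At r₂, v₂ = √(μ/r₂) = 2.452 km/s.
Transfer-orbit speed at r₂: v_a = √[μ(2/r₂ − 1/a_t)] = 1.175 km/s.
Second burn Δv₂ = |v₂ − v_a| = 1.277 km/s.
Δv = Δv₁ + Δv₂ = 2.250 + 1.277 = 3.527 km/s.

Δv = 3530 m/s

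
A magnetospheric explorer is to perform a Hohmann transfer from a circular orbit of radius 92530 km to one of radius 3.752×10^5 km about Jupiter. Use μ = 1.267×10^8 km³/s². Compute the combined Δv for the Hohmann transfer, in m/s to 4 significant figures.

The Hohmann ellipse has a_t = (r₁ + r₂)/2 = 2.33865×10^5 km.
At r₁ the circular-orbit speed is v₁ = √(μ/r₁) = 37.004 km/s.
Transfer-orbit speed at r₁ (vis-viva equation): v_p = √[μ(2/r₁ − 1/a_t)] = 46.870 km/s.
First burn Δv₁ = |v_p − v₁| = 9.866 km/s.
Circular speed at r₂: v₂ = √(μ/r₂) = 18.376 km/s.
Transfer-orbit speed at r₂: v_a = √[μ(2/r₂ − 1/a_t)] = 11.559 km/s.
Second burn Δv₂ = |v₂ − v_a| = 6.817 km/s.
Δv = Δv₁ + Δv₂ = 9.866 + 6.817 = 16.68 km/s.

Δv = 16680 m/s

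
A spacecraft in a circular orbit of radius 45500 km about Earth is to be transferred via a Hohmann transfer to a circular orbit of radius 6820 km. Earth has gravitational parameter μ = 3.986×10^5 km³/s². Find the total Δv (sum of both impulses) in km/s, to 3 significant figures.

Transfer-ellipse semi-major axis a_t = (r₁ + r₂)/2 = (45500 + 6820)/2 = 26160 km.
Circular speed at r₁: v₁ = √(μ/r₁) = √(3.986×10^5/45500) = 2.960 km/s.
On the transfer ellipse at r₁, vis-viva equation gives v_a = √[μ(2/r₁ − 1/a_t)] = 1.511 km/s.
First burn Δv₁ = |v_a − v₁| = 1.449 km/s.
Circular speed at r₂: v₂ = √(μ/r₂) = 7.6450 km/s.
Transfer-orbit speed at r₂: v_p = √[μ(2/r₂ − 1/a_t)] = 10.082 km/s.
Second burn Δv₂ = |v₂ − v_p| = 2.437 km/s.
Total Δv = Δv₁ + Δv₂ = 3.886 km/s.

Δv = 3.89 km/s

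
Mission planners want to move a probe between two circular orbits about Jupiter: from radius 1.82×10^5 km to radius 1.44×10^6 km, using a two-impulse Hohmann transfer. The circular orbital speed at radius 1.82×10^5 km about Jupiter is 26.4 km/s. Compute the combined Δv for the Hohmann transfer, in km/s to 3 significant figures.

Δv = 13.7 km/s

From the circular-orbit relation v² = μ/r at r = 1.82×10^5 km: μ = v²r = (26.4)² × 1.82×10^5 = 1.26847×10^8 km³/s².
Semi-major axis of the transfer orbit: a_t = (1.820×10^5 + 1.440×10^6)/2 = 8.110×10^5 km.
At r₁ the circular-orbit speed is v₁ = √(μ/r₁) = 26.400 km/s.
Transfer-orbit speed at r₁ (v² = μ(2/r − 1/a)): v_p = √[μ(2/r₁ − 1/a_t)] = 35.178 km/s.
First burn Δv₁ = |v_p − v₁| = 8.778 km/s.
Circular speed at r₂: v₂ = √(μ/r₂) = 9.3855 km/s.
Transfer-orbit speed at r₂: v_a = √[μ(2/r₂ − 1/a_t)] = 4.4461 km/s.
Second burn Δv₂ = |v₂ − v_a| = 4.939 km/s.
Δv = Δv₁ + Δv₂ = 8.778 + 4.939 = 13.72 km/s.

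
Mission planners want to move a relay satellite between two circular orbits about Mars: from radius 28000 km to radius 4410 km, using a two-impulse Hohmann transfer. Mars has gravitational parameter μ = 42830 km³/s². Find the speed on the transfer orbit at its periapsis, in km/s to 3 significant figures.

Transfer-ellipse semi-major axis a_t = (r₁ + r₂)/2 = (28000 + 4410)/2 = 16205 km.
The periapsis of the transfer ellipse is at r = 4410 km.
Applying v² = μ(2/r − 1/a_t): v = 4.096 km/s.

v = 4.10 km/s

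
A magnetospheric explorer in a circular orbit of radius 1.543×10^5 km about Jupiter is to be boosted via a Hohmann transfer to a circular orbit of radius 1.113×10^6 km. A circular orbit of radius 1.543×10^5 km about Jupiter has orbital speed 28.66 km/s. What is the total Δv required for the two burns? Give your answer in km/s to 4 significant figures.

Δv = 14.73 km/s

From the circular-orbit relation v² = μ/r at r = 1.543×10^5 km: μ = v²r = (28.66)² × 1.543×10^5 = 1.26741×10^8 km³/s².
Transfer-ellipse semi-major axis a_t = (r₁ + r₂)/2 = (1.543×10^5 + 1.113×10^6)/2 = 6.3365×10^5 km.
At r₁ the circular-orbit speed is v₁ = √(μ/r₁) = 28.660 km/s.
On the transfer ellipse at r₁, vis-viva gives v_p = √[μ(2/r₁ − 1/a_t)] = 37.984 km/s.
First burn Δv₁ = |v_p − v₁| = 9.324 km/s.
Circular speed at r₂: v₂ = √(μ/r₂) = 10.671 km/s.
Transfer-orbit speed at r₂: v_a = √[μ(2/r₂ − 1/a_t)] = 5.2659 km/s.
Second burn Δv₂ = |v₂ − v_a| = 5.405 km/s.
Total Δv = Δv₁ + Δv₂ = 14.73 km/s.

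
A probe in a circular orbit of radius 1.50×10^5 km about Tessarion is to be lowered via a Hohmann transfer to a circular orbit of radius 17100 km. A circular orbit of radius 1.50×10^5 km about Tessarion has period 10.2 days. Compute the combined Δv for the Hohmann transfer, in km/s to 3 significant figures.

Δv = 1.66 km/s

From Kepler's third law T² = 4π²r³/μ at r = 1.50×10^5 km, T = 10.2 days = 10.2 × 86400 s = 8.8128×10^5 s: μ = 4π²r³/T² = 1.71556×10^5 km³/s².
Semi-major axis of the transfer orbit: a_t = (1.500×10^5 + 17100)/2 = 83550 km.
Circular speed at r₁: v₁ = √(μ/r₁) = √(1.71556×10^5/1.500×10^5) = 1.06944 km/s.
On the transfer ellipse at r₁, vis-viva equation gives v_a = √[μ(2/r₁ − 1/a_t)] = 0.483818 km/s.
First burn Δv₁ = |v_a − v₁| = 0.58562 km/s.
Circular speed at r₂: v₂ = √(μ/r₂) = 3.1674 km/s.
Transfer-orbit speed at r₂: v_p = √[μ(2/r₂ − 1/a_t)] = 4.2440 km/s.
Second burn Δv₂ = |v₂ − v_p| = 1.0766 km/s.
Total Δv = Δv₁ + Δv₂ = 1.662 km/s.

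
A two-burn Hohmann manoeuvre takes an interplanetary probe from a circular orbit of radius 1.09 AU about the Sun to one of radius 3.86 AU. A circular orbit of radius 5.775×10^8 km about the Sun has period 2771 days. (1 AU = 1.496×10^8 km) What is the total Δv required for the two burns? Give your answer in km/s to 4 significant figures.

Δv = 12.20 km/s

From Kepler's third law T² = 4π²r³/μ at r = 5.775×10^8 km, T = 2771 days = 2771 × 86400 s = 2.394144×10^8 s: μ = 4π²r³/T² = 1.32652×10^11 km³/s².
In km: r₁ = 1.09 × 1.496×10^8 = 1.63064×10^8 km; r₂ = 3.86 × 1.496×10^8 = 5.77456×10^8 km.
Transfer-ellipse semi-major axis a_t = (r₁ + r₂)/2 = (1.63064×10^8 + 5.77456×10^8)/2 = 3.7026×10^8 km.
Circular speed at r₁: v₁ = √(μ/r₁) = √(1.32652×10^11/1.63064×10^8) = 28.5219 km/s.
Transfer-orbit speed at r₁ (vis-viva): v_p = √[μ(2/r₁ − 1/a_t)] = 35.6192 km/s.
First burn Δv₁ = |v_p − v₁| = 7.0973 km/s.
Circular speed at r₂: v₂ = √(μ/r₂) = 15.1565 km/s.
Transfer-orbit speed at r₂: v_a = √[μ(2/r₂ − 1/a_t)] = 10.0583 km/s.
Second burn Δv₂ = |v₂ − v_a| = 5.0982 km/s.
Total Δv = Δv₁ + Δv₂ = 12.20 km/s.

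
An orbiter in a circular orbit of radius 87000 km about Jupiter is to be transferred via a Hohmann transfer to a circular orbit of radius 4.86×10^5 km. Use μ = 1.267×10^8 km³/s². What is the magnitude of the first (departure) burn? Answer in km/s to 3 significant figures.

The Hohmann ellipse has a_t = (r₁ + r₂)/2 = 2.865×10^5 km.
Circular speed at r = 87000 km: v_c = √(μ/r) = 38.16 km/s.
Vis-viva on the transfer ellipse at r = 87000 km gives v_t = √[μ(2/r − 1/a_t)] = 49.70 km/s.
Δv₁ = |v_t − v_c| = |49.70 − 38.16| = 11.54 km/s.

Δv₁ = 11.5 km/s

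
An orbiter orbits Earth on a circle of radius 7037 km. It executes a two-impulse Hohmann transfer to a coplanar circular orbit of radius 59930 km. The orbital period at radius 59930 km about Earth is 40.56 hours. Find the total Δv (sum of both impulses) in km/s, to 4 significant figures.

From Kepler's third law T² = 4π²r³/μ at r = 59930 km, T = 40.56 hours = 40.56 × 3600 s = 1.46016×10^5 s: μ = 4π²r³/T² = 3.98558×10^5 km³/s².
Semi-major axis of the transfer orbit: a_t = (7037 + 59930)/2 = 33483.5 km.
Circular speed at r₁: v₁ = √(μ/r₁) = √(3.98558×10^5/7037) = 7.52579 km/s.
Transfer-orbit speed at r₁ (vis-viva): v_p = √[μ(2/r₁ − 1/a_t)] = 10.0684 km/s.
First burn Δv₁ = |v_p − v₁| = 2.5426 km/s.
Circular speed at r₂: v₂ = √(μ/r₂) = 2.5788 km/s.
Transfer-orbit speed at r₂: v_a = √[μ(2/r₂ − 1/a_t)] = 1.1822 km/s.
Second burn Δv₂ = |v₂ − v_a| = 1.3966 km/s.
Δv = Δv₁ + Δv₂ = 2.5426 + 1.3966 = 3.939 km/s.

Δv = 3.939 km/s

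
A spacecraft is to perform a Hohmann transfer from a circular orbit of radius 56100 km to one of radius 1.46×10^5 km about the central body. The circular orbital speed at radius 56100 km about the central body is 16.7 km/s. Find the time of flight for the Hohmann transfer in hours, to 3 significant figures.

From the circular-orbit relation v² = μ/r at r = 56100 km: μ = v²r = (16.7)² × 56100 = 1.56457×10^7 km³/s².
The Hohmann ellipse has a_t = (r₁ + r₂)/2 = 1.0105×10^5 km.
Half the transfer-orbit period gives t = π√(a_t³/μ) = 25510 s.
Converting: 25510 s ÷ 3600 s/hour = 7.09 hours.

t = 7.09 hours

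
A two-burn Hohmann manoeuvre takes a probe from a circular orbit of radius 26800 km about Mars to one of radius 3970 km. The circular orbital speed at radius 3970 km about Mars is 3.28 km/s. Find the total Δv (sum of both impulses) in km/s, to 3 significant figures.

Δv = 1.67 km/s

From the circular-orbit relation v² = μ/r at r = 3970 km: μ = v²r = (3.28)² × 3970 = 42710.8 km³/s².
The Hohmann ellipse has a_t = (r₁ + r₂)/2 = 15385 km.
Circular speed at r₁: v₁ = √(μ/r₁) = √(42710.8/26800) = 1.2624 km/s.
On the transfer ellipse at r₁, v² = μ(2/r − 1/a) gives v_a = √[μ(2/r₁ − 1/a_t)] = 0.64128 km/s.
First burn Δv₁ = |v_a − v₁| = 0.6211 km/s.
At r₂, v₂ = √(μ/r₂) = 3.280 km/s.
Transfer-orbit speed at r₂: v_p = √[μ(2/r₂ − 1/a_t)] = 4.329 km/s.
Second burn Δv₂ = |v₂ − v_p| = 1.049 km/s.
Δv = Δv₁ + Δv₂ = 0.6211 + 1.049 = 1.670 km/s.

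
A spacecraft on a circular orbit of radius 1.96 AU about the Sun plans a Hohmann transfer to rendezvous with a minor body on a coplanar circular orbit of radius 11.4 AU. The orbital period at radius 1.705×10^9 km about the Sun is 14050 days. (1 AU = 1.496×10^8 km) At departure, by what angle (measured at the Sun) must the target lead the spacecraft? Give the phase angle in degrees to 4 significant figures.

From Kepler's third law T² = 4π²r³/μ at r = 1.705×10^9 km, T = 14050 days = 14050 × 86400 s = 1.21392×10^9 s: μ = 4π²r³/T² = 1.32786×10^11 km³/s².
In km: r₁ = 1.96 × 1.496×10^8 = 2.93216×10^8 km; r₂ = 11.4 × 1.496×10^8 = 1.70544×10^9 km.
Semi-major axis of the transfer orbit: a_t = (2.93216×10^8 + 1.70544×10^9)/2 = 9.99328×10^8 km.
The half-period of the transfer ellipse is t = π√(a_t³/μ) = 2.7236×10^8 s.
Target angular speed ω₂ = √(μ/r₂³) = 5.1739×10^-9 rad/s.
Angle swept by the target during transfer: ω₂·t = 1.4092 rad = 80.74°.
The spacecraft traverses 180° on the transfer ellipse, so the target must lead by 180° − 80.74° = 99.26°.

φ = 99.26°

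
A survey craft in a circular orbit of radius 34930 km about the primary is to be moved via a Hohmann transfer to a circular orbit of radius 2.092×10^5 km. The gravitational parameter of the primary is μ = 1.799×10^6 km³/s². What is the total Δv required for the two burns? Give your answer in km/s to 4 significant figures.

Δv = 3.582 km/s

The Hohmann ellipse has a_t = (r₁ + r₂)/2 = 1.22065×10^5 km.
At r₁ the circular-orbit speed is v₁ = √(μ/r₁) = 7.1766 km/s.
On the transfer ellipse at r₁, vis-viva gives v_p = √[μ(2/r₁ − 1/a_t)] = 9.3951 km/s.
First burn Δv₁ = |v_p − v₁| = 2.2185 km/s.
At r₂, v₂ = √(μ/r₂) = 2.9325 km/s.
Transfer-orbit speed at r₂: v_a = √[μ(2/r₂ − 1/a_t)] = 1.5687 km/s.
Second burn Δv₂ = |v₂ − v_a| = 1.3638 km/s.
Total Δv = Δv₁ + Δv₂ = 3.582 km/s.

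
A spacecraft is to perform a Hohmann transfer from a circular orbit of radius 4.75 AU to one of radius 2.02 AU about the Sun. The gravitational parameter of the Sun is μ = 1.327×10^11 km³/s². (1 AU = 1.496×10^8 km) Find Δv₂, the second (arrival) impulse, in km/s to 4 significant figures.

In km: r₁ = 4.75 × 1.496×10^8 = 7.106×10^8 km; r₂ = 2.02 × 1.496×10^8 = 3.02192×10^8 km.
The Hohmann ellipse has a_t = (r₁ + r₂)/2 = 5.06396×10^8 km.
On the circular orbit at r = 3.02192×10^8 km, v_c = √(μ/r) = 20.955 km/s.
Vis-viva on the transfer ellipse at r = 3.02192×10^8 km gives v_t = √[μ(2/r − 1/a_t)] = 24.823 km/s.
Δv₂ = |v_t − v_c| = |24.823 − 20.955| = 3.868 km/s.

Δv₂ = 3.868 km/s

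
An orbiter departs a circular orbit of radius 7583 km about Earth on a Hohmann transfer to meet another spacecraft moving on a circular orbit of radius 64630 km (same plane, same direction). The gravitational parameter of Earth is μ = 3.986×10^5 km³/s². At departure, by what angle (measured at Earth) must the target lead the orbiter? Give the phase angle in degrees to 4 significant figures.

The Hohmann ellipse has a_t = (r₁ + r₂)/2 = 36106.5 km.
Transfer time t = π√(a_t³/μ) = 34140 s.
The target's mean motion on its circular orbit is ω₂ = √(μ/r₂³) = 3.8425×10^-5 rad/s.
Angle swept by the target during transfer: ω₂·t = 1.3118 rad = 75.16°.
Arrival is 180° from departure on the ellipse, so φ = 180° − 75.16° = 104.8°.

φ = 104.8°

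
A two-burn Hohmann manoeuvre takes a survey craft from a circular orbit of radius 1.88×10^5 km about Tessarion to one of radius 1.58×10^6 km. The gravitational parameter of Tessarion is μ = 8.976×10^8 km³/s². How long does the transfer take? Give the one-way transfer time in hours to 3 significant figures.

t = 24.2 hours

The Hohmann ellipse has a_t = (r₁ + r₂)/2 = 8.840×10^5 km.
Half the transfer-orbit period gives t = π√(a_t³/μ) = 87150 s.
Converting: 87150 s ÷ 3600 s/hour = 24.2 hours.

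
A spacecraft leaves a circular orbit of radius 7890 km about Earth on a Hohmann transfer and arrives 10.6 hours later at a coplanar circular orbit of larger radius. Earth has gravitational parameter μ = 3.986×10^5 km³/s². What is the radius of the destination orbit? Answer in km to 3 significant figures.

r₂ = 69900 km

Transfer time t = 10.6 hours = 38160 s, and t = π√(a_t³/μ).
So a_t = (μ t²/π²)^(1/3) = (3.986×10^5 × (38160)² / π²)^(1/3) = 38888 km.
Since a_t = (r₁ + r₂)/2, r₂ = 2a_t − r₁ = 2×38888 − 7890 = 69886 km.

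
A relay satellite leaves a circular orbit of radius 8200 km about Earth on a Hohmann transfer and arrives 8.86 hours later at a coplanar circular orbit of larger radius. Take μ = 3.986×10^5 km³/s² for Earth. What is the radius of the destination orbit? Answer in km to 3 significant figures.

Transfer time t = 8.86 hours = 31896 s, and t = π√(a_t³/μ).
So a_t = (μ t²/π²)^(1/3) = (3.986×10^5 × (31896)² / π²)^(1/3) = 34507 km.
Since a_t = (r₁ + r₂)/2, r₂ = 2a_t − r₁ = 2×34507 − 8200 = 60814 km.

r₂ = 60800 km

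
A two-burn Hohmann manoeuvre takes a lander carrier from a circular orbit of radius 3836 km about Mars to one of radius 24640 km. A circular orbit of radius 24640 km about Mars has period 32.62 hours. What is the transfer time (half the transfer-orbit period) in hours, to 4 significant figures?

From Kepler's third law T² = 4π²r³/μ at r = 24640 km, T = 32.62 hours = 32.62 × 3600 s = 1.17432×10^5 s: μ = 4π²r³/T² = 42826.1 km³/s².
Transfer-ellipse semi-major axis a_t = (r₁ + r₂)/2 = (3836 + 24640)/2 = 14238 km.
Half the transfer-orbit period gives t = π√(a_t³/μ) = 25790 s.
Converting: 25790 s ÷ 3600 s/hour = 7.164 hours.

t = 7.164 hours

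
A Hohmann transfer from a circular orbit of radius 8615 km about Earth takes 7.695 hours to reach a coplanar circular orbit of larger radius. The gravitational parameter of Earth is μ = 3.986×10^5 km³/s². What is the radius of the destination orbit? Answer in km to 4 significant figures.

Transfer time t = 7.695 hours = 27702 s, and t = π√(a_t³/μ).
So a_t = (μ t²/π²)^(1/3) = (3.986×10^5 × (27702)² / π²)^(1/3) = 31411 km.
Since a_t = (r₁ + r₂)/2, r₂ = 2a_t − r₁ = 2×31411 − 8615 = 54207 km.

r₂ = 54210 km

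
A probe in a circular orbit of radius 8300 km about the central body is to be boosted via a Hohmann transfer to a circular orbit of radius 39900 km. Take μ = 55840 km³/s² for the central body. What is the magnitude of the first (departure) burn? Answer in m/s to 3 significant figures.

Transfer-ellipse semi-major axis a_t = (r₁ + r₂)/2 = (8300 + 39900)/2 = 24100 km.
Circular speed at r = 8300 km: v_c = √(μ/r) = 2.5938 km/s.
Vis-viva on the transfer ellipse at r = 8300 km gives v_t = √[μ(2/r − 1/a_t)] = 3.3374 km/s.
Δv₁ = |v_t − v_c| = |3.3374 − 2.5938| = 0.7436 km/s.

Δv₁ = 744 m/s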